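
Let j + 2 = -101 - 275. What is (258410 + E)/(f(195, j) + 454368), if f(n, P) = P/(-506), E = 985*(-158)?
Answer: 8667780/38318431 ≈ 0.22620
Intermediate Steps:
E = -155630
j = -378 (j = -2 + (-101 - 275) = -2 - 376 = -378)
f(n, P) = -P/506 (f(n, P) = P*(-1/506) = -P/506)
(258410 + E)/(f(195, j) + 454368) = (258410 - 155630)/(-1/506*(-378) + 454368) = 102780/(189/253 + 454368) = 102780/(114955293/253) = 102780*(253/114955293) = 8667780/38318431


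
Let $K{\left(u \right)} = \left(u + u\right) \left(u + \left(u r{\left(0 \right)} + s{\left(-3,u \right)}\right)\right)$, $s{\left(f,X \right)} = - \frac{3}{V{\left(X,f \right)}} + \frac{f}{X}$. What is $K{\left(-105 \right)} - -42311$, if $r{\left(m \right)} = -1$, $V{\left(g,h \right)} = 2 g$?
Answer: $42302$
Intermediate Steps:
$s{\left(f,X \right)} = - \frac{3}{2 X} + \frac{f}{X}$
$K{\left(u \right)} = -9$ ($K{\left(u \right)} = \left(u + u\right) \left(u + \left(u \left(-1\right) + \frac{- \frac{3}{2} - 3}{u}\right)\right) = 2 u \left(u - \left(u - \frac{1}{u} \left(- \frac{9}{2}\right)\right)\right) = 2 u \left(u - \left(u + \frac{9}{2 u}\right)\right) = 2 u \left(- \frac{9}{2 u}\right) = -9$)
$K{\left(-105 \right)} - -42311 = -9 - -42311 = -9 + 42311 = 42302$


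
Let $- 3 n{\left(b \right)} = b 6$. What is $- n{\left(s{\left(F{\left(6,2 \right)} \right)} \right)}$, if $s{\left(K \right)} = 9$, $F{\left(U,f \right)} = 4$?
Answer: $18$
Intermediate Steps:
$n{\left(b \right)} = - 2 b$ ($n{\left(b \right)} = - \frac{b 6}{3} = - \frac{6 b}{3} = - 2 b$)
$- n{\left(s{\left(F{\left(6,2 \right)} \right)} \right)} = - \left(-2\right) 9 = \left(-1\right) \left(-18\right) = 18$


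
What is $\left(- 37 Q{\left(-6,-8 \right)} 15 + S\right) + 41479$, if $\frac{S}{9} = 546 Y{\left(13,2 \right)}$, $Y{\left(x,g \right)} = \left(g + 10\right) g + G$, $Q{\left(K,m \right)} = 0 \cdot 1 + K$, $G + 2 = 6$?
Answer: $182401$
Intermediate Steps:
$G = 4$ ($G = -2 + 6 = 4$)
$Q{\left(K,m \right)} = K$ ($Q{\left(K,m \right)} = 0 + K = K$)
$Y{\left(x,g \right)} = 4 + g \left(10 + g\right)$ ($Y{\left(x,g \right)} = \left(g + 10\right) g + 4 = \left(10 + g\right) g + 4 = g \left(10 + g\right) + 4 = 4 + g \left(10 + g\right)$)
$S = 137592$ ($S = 9 \cdot 546 \left(4 + 2^{2} + 10 \cdot 2\right) = 9 \cdot 546 \left(4 + 4 + 20\right) = 9 \cdot 546 \cdot 28 = 9 \cdot 15288 = 137592$)
$\left(- 37 Q{\left(-6,-8 \right)} 15 + S\right) + 41479 = \left(\left(-37\right) \left(-6\right) 15 + 137592\right) + 41479 = \left(222 \cdot 15 + 137592\right) + 41479 = \left(3330 + 137592\right) + 41479 = 140922 + 41479 = 182401$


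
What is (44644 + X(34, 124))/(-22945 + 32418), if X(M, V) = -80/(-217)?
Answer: 9687828/2055641 ≈ 4.7128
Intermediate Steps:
X(M, V) = 80/217 (X(M, V) = -80*(-1/217) = 80/217)
(44644 + X(34, 124))/(-22945 + 32418) = (44644 + 80/217)/(-22945 + 32418) = (9687828/217)/9473 = (9687828/217)*(1/9473) = 9687828/2055641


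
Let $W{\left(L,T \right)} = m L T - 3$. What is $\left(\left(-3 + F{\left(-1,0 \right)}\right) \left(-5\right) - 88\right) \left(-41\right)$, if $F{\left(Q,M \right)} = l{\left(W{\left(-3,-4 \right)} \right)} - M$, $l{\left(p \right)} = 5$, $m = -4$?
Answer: $4018$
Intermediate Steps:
$W{\left(L,T \right)} = -3 - 4 L T$ ($W{\left(L,T \right)} = - 4 L T - 3 = -3 - 4 L T$)
$F{\left(Q,M \right)} = 5 - M$
$\left(\left(-3 + F{\left(-1,0 \right)}\right) \left(-5\right) - 88\right) \left(-41\right) = \left(\left(-3 + \left(5 - 0\right)\right) \left(-5\right) - 88\right) \left(-41\right) = \left(\left(-3 + \left(5 + 0\right)\right) \left(-5\right) - 88\right) \left(-41\right) = \left(\left(-3 + 5\right) \left(-5\right) - 88\right) \left(-41\right) = \left(2 \left(-5\right) - 88\right) \left(-41\right) = \left(-10 - 88\right) \left(-41\right) = \left(-98\right) \left(-41\right) = 4018$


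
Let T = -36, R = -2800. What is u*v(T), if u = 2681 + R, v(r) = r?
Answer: 4284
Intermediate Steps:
u = -119 (u = 2681 - 2800 = -119)
u*v(T) = -119*(-36) = 4284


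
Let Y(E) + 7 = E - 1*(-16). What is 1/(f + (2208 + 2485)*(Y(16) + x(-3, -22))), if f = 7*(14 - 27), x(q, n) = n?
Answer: 1/13988 ≈ 7.1490e-5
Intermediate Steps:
Y(E) = 9 + E (Y(E) = -7 + (E - 1*(-16)) = -7 + (E + 16) = -7 + (16 + E) = 9 + E)
f = -91 (f = 7*(-13) = -91)
1/(f + (2208 + 2485)*(Y(16) + x(-3, -22))) = 1/(-91 + (2208 + 2485)*((9 + 16) - 22)) = 1/(-91 + 4693*(25 - 22)) = 1/(-91 + 4693*3) = 1/(-91 + 14079) = 1/13988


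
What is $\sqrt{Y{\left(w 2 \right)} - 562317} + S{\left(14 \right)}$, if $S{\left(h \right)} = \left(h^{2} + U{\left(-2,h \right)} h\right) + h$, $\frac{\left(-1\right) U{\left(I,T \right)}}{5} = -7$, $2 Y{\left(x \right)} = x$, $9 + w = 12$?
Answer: $700 + i \sqrt{562314} \approx 700.0 + 749.88 i$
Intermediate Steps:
$w = 3$ ($w = -9 + 12 = 3$)
$Y{\left(x \right)} = \frac{x}{2}$
$U{\left(I,T \right)} = 35$ ($U{\left(I,T \right)} = \left(-5\right) \left(-7\right) = 35$)
$S{\left(h \right)} = h^{2} + 36 h$ ($S{\left(h \right)} = \left(h^{2} + 35 h\right) + h = h^{2} + 36 h$)
$\sqrt{Y{\left(w 2 \right)} - 562317} + S{\left(14 \right)} = \sqrt{\frac{3 \cdot 2}{2} - 562317} + 14 \left(36 + 14\right) = \sqrt{\frac{1}{2} \cdot 6 - 562317} + 14 \cdot 50 = \sqrt{3 - 562317} + 700 = \sqrt{-562314} + 700 = i \sqrt{562314} + 700 = 700 + i \sqrt{562314}$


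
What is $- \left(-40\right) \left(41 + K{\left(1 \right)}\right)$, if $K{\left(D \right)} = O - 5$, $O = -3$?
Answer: $1320$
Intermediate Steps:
$K{\left(D \right)} = -8$ ($K{\left(D \right)} = -3 - 5 = -8$)
$- \left(-40\right) \left(41 + K{\left(1 \right)}\right) = - \left(-40\right) \left(41 - 8\right) = - \left(-40\right) 33 = \left(-1\right) \left(-1320\right) = 1320$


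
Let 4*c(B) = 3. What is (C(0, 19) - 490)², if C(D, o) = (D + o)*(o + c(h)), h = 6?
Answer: 210681/16 ≈ 13168.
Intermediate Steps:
c(B) = ¾ (c(B) = (¼)*3 = ¾)
C(D, o) = (¾ + o)*(D + o) (C(D, o) = (D + o)*(o + ¾) = (D + o)*(¾ + o) = (¾ + o)*(D + o))
(C(0, 19) - 490)² = ((19² + (¾)*0 + (¾)*19 + 0*19) - 490)² = ((361 + 0 + 57/4 + 0) - 490)² = (1501/4 - 490)² = (-459/4)² = 210681/16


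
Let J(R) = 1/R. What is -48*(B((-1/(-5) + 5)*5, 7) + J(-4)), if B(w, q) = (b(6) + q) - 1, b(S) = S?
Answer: -564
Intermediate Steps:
B(w, q) = 5 + q (B(w, q) = (6 + q) - 1 = 5 + q)
-48*(B((-1/(-5) + 5)*5, 7) + J(-4)) = -48*((5 + 7) + 1/(-4)) = -48*(12 - ¼) = -48*47/4 = -564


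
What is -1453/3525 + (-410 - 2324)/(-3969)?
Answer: 1290131/4663575 ≈ 0.27664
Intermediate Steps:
-1453/3525 + (-410 - 2324)/(-3969) = -1453*1/3525 - 2734*(-1/3969) = -1453/3525 + 2734/3969 = 1290131/4663575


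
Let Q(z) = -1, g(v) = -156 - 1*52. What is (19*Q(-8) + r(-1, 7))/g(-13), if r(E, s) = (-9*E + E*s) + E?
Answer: 9/104 ≈ 0.086538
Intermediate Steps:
g(v) = -208 (g(v) = -156 - 52 = -208)
r(E, s) = -8*E + E*s
(19*Q(-8) + r(-1, 7))/g(-13) = (19*(-1) - (-8 + 7))/(-208) = (-19 - 1*(-1))*(-1/208) = (-19 + 1)*(-1/208) = -18*(-1/208) = 9/104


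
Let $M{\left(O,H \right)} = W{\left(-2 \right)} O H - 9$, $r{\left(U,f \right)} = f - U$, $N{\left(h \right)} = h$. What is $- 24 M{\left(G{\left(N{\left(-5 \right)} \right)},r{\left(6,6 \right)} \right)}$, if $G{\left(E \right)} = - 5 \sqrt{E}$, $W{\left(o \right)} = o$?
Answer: $216$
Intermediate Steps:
$M{\left(O,H \right)} = -9 - 2 H O$ ($M{\left(O,H \right)} = - 2 O H - 9 = - 2 H O - 9 = -9 - 2 H O$)
$- 24 M{\left(G{\left(N{\left(-5 \right)} \right)},r{\left(6,6 \right)} \right)} = - 24 \left(-9 - 2 \left(6 - 6\right) \left(- 5 \sqrt{-5}\right)\right) = - 24 \left(-9 - 2 \left(6 - 6\right) \left(- 5 i \sqrt{5}\right)\right) = - 24 \left(-9 - 0 \left(- 5 i \sqrt{5}\right)\right) = - 24 \left(-9 + 0\right) = \left(-24\right) \left(-9\right) = 216$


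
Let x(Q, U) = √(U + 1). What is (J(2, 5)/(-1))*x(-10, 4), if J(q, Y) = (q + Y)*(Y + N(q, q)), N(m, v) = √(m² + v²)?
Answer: -35*√5 - 14*√10 ≈ -122.53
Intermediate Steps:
x(Q, U) = √(1 + U)
J(q, Y) = (Y + q)*(Y + √2*√(q²)) (J(q, Y) = (q + Y)*(Y + √(q² + q²)) = (Y + q)*(Y + √(2*q²)) = (Y + q)*(Y + √2*√(q²)))
(J(2, 5)/(-1))*x(-10, 4) = ((5² + 5*2 + 5*√2*√(2²) + 2*√2*√(2²))/(-1))*√(1 + 4) = ((25 + 10 + 5*√2*√4 + 2*√2*√4)*(-1))*√5 = ((25 + 10 + 5*√2*2 + 2*√2*2)*(-1))*√5 = ((25 + 10 + 10*√2 + 4*√2)*(-1))*√5 = ((35 + 14*√2)*(-1))*√5 = (-35 - 14*√2)*√5 = √5*(-35 - 14*√2)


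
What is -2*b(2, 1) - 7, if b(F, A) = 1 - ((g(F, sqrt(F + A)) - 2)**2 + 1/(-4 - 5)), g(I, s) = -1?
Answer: 79/9 ≈ 8.7778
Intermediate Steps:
b(F, A) = -71/9 (b(F, A) = 1 - ((-1 - 2)**2 + 1/(-4 - 5)) = 1 - ((-3)**2 + 1/(-9)) = 1 - (9 - 1/9) = 1 - 1*80/9 = 1 - 80/9 = -71/9)
-2*b(2, 1) - 7 = -2*(-71/9) - 7 = 142/9 - 7 = 79/9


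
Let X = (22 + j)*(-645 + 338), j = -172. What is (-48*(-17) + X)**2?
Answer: 2196421956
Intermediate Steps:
X = 46050 (X = (22 - 172)*(-645 + 338) = -150*(-307) = 46050)
(-48*(-17) + X)**2 = (-48*(-17) + 46050)**2 = (816 + 46050)**2 = 46866**2 = 2196421956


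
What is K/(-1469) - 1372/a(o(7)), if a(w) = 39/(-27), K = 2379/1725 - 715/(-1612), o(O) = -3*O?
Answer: 99486471243/104739700 ≈ 949.84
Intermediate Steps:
K = 129957/71300 (K = 2379*(1/1725) - 715*(-1/1612) = 793/575 + 55/124 = 129957/71300 ≈ 1.8227)
a(w) = -13/9 (a(w) = 39*(-1/27) = -13/9)
K/(-1469) - 1372/a(o(7)) = (129957/71300)/(-1469) - 1372/(-13/9) = (129957/71300)*(-1/1469) - 1372*(-9/13) = -129957/104739700 + 12348/13 = 99486471243/104739700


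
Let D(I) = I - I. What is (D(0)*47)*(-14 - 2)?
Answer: 0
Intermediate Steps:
D(I) = 0
(D(0)*47)*(-14 - 2) = (0*47)*(-14 - 2) = 0*(-16) = 0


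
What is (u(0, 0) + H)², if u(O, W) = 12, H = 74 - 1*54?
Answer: 1024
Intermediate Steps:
H = 20 (H = 74 - 54 = 20)
(u(0, 0) + H)² = (12 + 20)² = 32² = 1024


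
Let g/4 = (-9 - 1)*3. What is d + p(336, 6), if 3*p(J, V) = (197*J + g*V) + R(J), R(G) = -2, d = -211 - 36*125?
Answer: 51337/3 ≈ 17112.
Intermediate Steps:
d = -4711 (d = -211 - 4500 = -4711)
g = -120 (g = 4*((-9 - 1)*3) = 4*(-10*3) = 4*(-30) = -120)
p(J, V) = -2/3 - 40*V + 197*J/3 (p(J, V) = ((197*J - 120*V) - 2)/3 = ((-120*V + 197*J) - 2)/3 = (-2 - 120*V + 197*J)/3 = -2/3 - 40*V + 197*J/3)
d + p(336, 6) = -4711 + (-2/3 - 40*6 + (197/3)*336) = -4711 + (-2/3 - 240 + 22064) = -4711 + 65470/3 = 51337/3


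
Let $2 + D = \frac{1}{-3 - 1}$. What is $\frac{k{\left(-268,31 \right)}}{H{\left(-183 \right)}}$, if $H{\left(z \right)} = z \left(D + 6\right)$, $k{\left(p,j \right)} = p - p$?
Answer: $0$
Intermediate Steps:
$k{\left(p,j \right)} = 0$
$D = - \frac{9}{4}$ ($D = -2 + \frac{1}{-3 - 1} = -2 + \frac{1}{-4} = -2 - \frac{1}{4} = - \frac{9}{4} \approx -2.25$)
$H{\left(z \right)} = \frac{15 z}{4}$ ($H{\left(z \right)} = z \left(- \frac{9}{4} + 6\right) = z \frac{15}{4} = \frac{15 z}{4}$)
$\frac{k{\left(-268,31 \right)}}{H{\left(-183 \right)}} = \frac{0}{\frac{15}{4} \left(-183\right)} = \frac{0}{- \frac{2745}{4}} = 0 \left(- \frac{4}{2745}\right) = 0$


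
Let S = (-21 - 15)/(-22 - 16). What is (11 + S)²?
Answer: 51529/361 ≈ 142.74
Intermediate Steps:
S = 18/19 (S = -36/(-38) = -36*(-1/38) = 18/19 ≈ 0.94737)
(11 + S)² = (11 + 18/19)² = (227/19)² = 51529/361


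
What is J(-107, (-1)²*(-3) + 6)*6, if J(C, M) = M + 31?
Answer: 204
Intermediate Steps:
J(C, M) = 31 + M
J(-107, (-1)²*(-3) + 6)*6 = (31 + ((-1)²*(-3) + 6))*6 = (31 + (1*(-3) + 6))*6 = (31 + (-3 + 6))*6 = (31 + 3)*6 = 34*6 = 204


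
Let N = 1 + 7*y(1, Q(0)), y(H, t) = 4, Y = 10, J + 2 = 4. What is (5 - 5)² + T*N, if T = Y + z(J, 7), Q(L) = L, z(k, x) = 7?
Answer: 493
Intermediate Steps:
J = 2 (J = -2 + 4 = 2)
T = 17 (T = 10 + 7 = 17)
N = 29 (N = 1 + 7*4 = 1 + 28 = 29)
(5 - 5)² + T*N = (5 - 5)² + 17*29 = 0² + 493 = 0 + 493 = 493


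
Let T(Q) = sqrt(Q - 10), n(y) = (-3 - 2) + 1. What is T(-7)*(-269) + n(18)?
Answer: -4 - 269*I*sqrt(17) ≈ -4.0 - 1109.1*I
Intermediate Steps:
n(y) = -4 (n(y) = -5 + 1 = -4)
T(Q) = sqrt(-10 + Q)
T(-7)*(-269) + n(18) = sqrt(-10 - 7)*(-269) - 4 = sqrt(-17)*(-269) - 4 = (I*sqrt(17))*(-269) - 4 = -269*I*sqrt(17) - 4 = -4 - 269*I*sqrt(17)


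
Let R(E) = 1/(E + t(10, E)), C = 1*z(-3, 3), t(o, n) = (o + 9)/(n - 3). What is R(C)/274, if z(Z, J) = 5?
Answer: 1/3973 ≈ 0.00025170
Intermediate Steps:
t(o, n) = (9 + o)/(-3 + n)
C = 5 (C = 1*5 = 5)
R(E) = 1/(E + 19/(-3 + E)) (R(E) = 1/(E + (9 + 10)/(-3 + E)) = 1/(E + 19/(-3 + E)))
R(C)/274 = ((-3 + 5)/(19 + 5*(-3 + 5)))/274 = (2/(19 + 5*2))*(1/274) = (2/(19 + 10))*(1/274) = (2/29)*(1/274) = 1/3973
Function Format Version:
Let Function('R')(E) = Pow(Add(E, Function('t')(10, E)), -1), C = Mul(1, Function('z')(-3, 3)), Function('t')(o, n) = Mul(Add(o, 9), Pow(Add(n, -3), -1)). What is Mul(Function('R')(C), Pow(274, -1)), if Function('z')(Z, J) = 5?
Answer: Rational(1, 3973) ≈ 0.00025170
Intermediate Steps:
Function('t')(o, n) = Mul(Pow(Add(-3, n), -1), Add(9, o)) (Function('t')(o, n) = Mul(Add(9, o), Pow(Add(-3, n), -1)) = Mul(Pow(Add(-3, n), -1), Add(9, o)))
C = 5 (C = Mul(1, 5) = 5)
Function('R')(E) = Pow(Add(E, Mul(19, Pow(Add(-3, E), -1))), -1) (Function('R')(E) = Pow(Add(E, Mul(Pow(Add(-3, E), -1), Add(9, 10))), -1) = Pow(Add(E, Mul(Pow(Add(-3, E), -1), 19)), -1) = Pow(Add(E, Mul(19, Pow(Add(-3, E), -1))), -1))
Mul(Function('R')(C), Pow(274, -1)) = Mul(Mul(Pow(Add(19, Mul(5, Add(-3, 5))), -1), Add(-3, 5)), Pow(274, -1)) = Mul(Mul(Pow(Add(19, Mul(5, 2)), -1), 2), Rational(1, 274)) = Mul(Mul(Pow(Add(19, 10), -1), 2), Rational(1, 274)) = Mul(Mul(Pow(29, -1), 2), Rational(1, 274)) = Mul(Mul(Rational(1, 29), 2), Rational(1, 274)) = Mul(Rational(2, 29), Rational(1, 274)) = Rational(1, 3973)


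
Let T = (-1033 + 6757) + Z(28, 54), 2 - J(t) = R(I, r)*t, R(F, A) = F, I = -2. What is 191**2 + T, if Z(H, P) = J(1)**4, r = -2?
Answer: 42461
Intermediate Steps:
J(t) = 2 + 2*t (J(t) = 2 - (-2)*t = 2 + 2*t)
Z(H, P) = 256 (Z(H, P) = (2 + 2*1)**4 = (2 + 2)**4 = 4**4 = 256)
T = 5980 (T = (-1033 + 6757) + 256 = 5724 + 256 = 5980)
191**2 + T = 191**2 + 5980 = 36481 + 5980 = 42461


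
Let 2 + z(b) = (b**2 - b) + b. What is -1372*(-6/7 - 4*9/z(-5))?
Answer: 76440/23 ≈ 3323.5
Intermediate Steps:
z(b) = -2 + b**2 (z(b) = -2 + ((b**2 - b) + b) = -2 + b**2)
-1372*(-6/7 - 4*9/z(-5)) = -1372*(-6/7 - 4*9/(-2 + (-5)**2)) = -1372*(-6*1/7 - 4*9/(-2 + 25)) = -1372*(-6/7 - 4/(23*(1/9))) = -1372*(-6/7 - 4/23/9) = -1372*(-6/7 - 4*9/23) = -1372*(-6/7 - 36/23) = -1372*(-390/161) = 76440/23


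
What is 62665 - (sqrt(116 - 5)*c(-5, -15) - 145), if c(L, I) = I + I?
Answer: 62810 + 30*sqrt(111) ≈ 63126.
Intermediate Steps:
c(L, I) = 2*I
62665 - (sqrt(116 - 5)*c(-5, -15) - 145) = 62665 - (sqrt(116 - 5)*(2*(-15)) - 145) = 62665 - (sqrt(111)*(-30) - 145) = 62665 - (-30*sqrt(111) - 145) = 62665 - (-145 - 30*sqrt(111)) = 62665 + (145 + 30*sqrt(111)) = 62810 + 30*sqrt(111)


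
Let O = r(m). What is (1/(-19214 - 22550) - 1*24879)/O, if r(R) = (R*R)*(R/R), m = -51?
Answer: -1039046557/108628164 ≈ -9.5652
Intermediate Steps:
r(R) = R**2 (r(R) = R**2*1 = R**2)
O = 2601 (O = (-51)**2 = 2601)
(1/(-19214 - 22550) - 1*24879)/O = (1/(-19214 - 22550) - 1*24879)/2601 = (1/(-41764) - 24879)*(1/2601) = (-1/41764 - 24879)*(1/2601) = -1039046557/41764*1/2601 = -1039046557/108628164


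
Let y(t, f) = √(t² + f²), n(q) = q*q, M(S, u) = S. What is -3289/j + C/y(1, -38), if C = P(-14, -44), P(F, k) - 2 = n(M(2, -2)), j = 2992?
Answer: -299/272 + 6*√5/85 ≈ -0.94142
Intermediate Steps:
n(q) = q²
P(F, k) = 6 (P(F, k) = 2 + 2² = 2 + 4 = 6)
C = 6
y(t, f) = √(f² + t²)
-3289/j + C/y(1, -38) = -3289/2992 + 6/(√((-38)² + 1²)) = -3289*1/2992 + 6/(√(1444 + 1)) = -299/272 + 6/(√1445) = -299/272 + 6/((17*√5)) = -299/272 + 6*(√5/85) = -299/272 + 6*√5/85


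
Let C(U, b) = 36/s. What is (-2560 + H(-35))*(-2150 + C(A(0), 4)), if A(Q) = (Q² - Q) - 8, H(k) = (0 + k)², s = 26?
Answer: 37289220/13 ≈ 2.8684e+6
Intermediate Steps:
H(k) = k²
A(Q) = -8 + Q² - Q
C(U, b) = 18/13 (C(U, b) = 36/26 = 36*(1/26) = 18/13)
(-2560 + H(-35))*(-2150 + C(A(0), 4)) = (-2560 + (-35)²)*(-2150 + 18/13) = (-2560 + 1225)*(-27932/13) = -1335*(-27932/13) = 37289220/13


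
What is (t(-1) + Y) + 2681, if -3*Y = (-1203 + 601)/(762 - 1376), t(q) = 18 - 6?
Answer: 2479952/921 ≈ 2692.7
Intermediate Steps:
t(q) = 12
Y = -301/921 (Y = -(-1203 + 601)/(3*(762 - 1376)) = -(-602)/(3*(-614)) = -(-602)*(-1)/(3*614) = -1/3*301/307 = -301/921 ≈ -0.32682)
(t(-1) + Y) + 2681 = (12 - 301/921) + 2681 = 10751/921 + 2681 = 2479952/921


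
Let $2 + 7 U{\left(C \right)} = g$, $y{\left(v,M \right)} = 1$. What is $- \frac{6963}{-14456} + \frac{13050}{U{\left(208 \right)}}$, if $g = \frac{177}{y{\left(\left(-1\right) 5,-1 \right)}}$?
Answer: $\frac{7552995}{14456} \approx 522.48$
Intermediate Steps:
$g = 177$ ($g = \frac{177}{1} = 177 \cdot 1 = 177$)
$U{\left(C \right)} = 25$ ($U{\left(C \right)} = - \frac{2}{7} + \frac{1}{7} \cdot 177 = - \frac{2}{7} + \frac{177}{7} = 25$)
$- \frac{6963}{-14456} + \frac{13050}{U{\left(208 \right)}} = - \frac{6963}{-14456} + \frac{13050}{25} = \left(-6963\right) \left(- \frac{1}{14456}\right) + 13050 \cdot \frac{1}{25} = \frac{6963}{14456} + 522 = \frac{7552995}{14456}$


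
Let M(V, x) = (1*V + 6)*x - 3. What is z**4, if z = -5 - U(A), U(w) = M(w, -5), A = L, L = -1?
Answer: 279841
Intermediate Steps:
A = -1
M(V, x) = -3 + x*(6 + V) (M(V, x) = (V + 6)*x - 3 = (6 + V)*x - 3 = x*(6 + V) - 3 = -3 + x*(6 + V))
U(w) = -33 - 5*w (U(w) = -3 + 6*(-5) + w*(-5) = -3 - 30 - 5*w = -33 - 5*w)
z = 23 (z = -5 - (-33 - 5*(-1)) = -5 - (-33 + 5) = -5 - 1*(-28) = -5 + 28 = 23)
z**4 = 23**4 = 279841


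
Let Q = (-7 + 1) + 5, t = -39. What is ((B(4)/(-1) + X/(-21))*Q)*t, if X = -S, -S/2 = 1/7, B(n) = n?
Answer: -7670/49 ≈ -156.53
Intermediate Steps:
S = -2/7 ≈ -0.28571
X = 2/7 (X = -1*(-2/7) = 2/7 ≈ 0.28571)
Q = -1 (Q = -6 + 5 = -1)
((B(4)/(-1) + X/(-21))*Q)*t = ((4/(-1) + (2/7)/(-21))*(-1))*(-39) = ((4*(-1) + (2/7)*(-1/21))*(-1))*(-39) = ((-4 - 2/147)*(-1))*(-39) = -590/147*(-1)*(-39) = (590/147)*(-39) = -7670/49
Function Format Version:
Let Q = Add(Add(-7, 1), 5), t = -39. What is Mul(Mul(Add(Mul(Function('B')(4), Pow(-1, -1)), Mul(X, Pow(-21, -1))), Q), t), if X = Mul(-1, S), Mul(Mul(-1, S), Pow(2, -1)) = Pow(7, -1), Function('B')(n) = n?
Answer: Rational(-7670, 49) ≈ -156.53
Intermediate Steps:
S = Rational(-2, 7) (S = Mul(-2, Pow(7, -1)) = Mul(-2, Rational(1, 7)) = Rational(-2, 7) ≈ -0.28571)
X = Rational(2, 7) (X = Mul(-1, Rational(-2, 7)) = Rational(2, 7) ≈ 0.28571)
Q = -1 (Q = Add(-6, 5) = -1)
Mul(Mul(Add(Mul(Function('B')(4), Pow(-1, -1)), Mul(X, Pow(-21, -1))), Q), t) = Mul(Mul(Add(Mul(4, Pow(-1, -1)), Mul(Rational(2, 7), Pow(-21, -1))), -1), -39) = Mul(Mul(Add(Mul(4, -1), Mul(Rational(2, 7), Rational(-1, 21))), -1), -39) = Mul(Mul(Add(-4, Rational(-2, 147)), -1), -39) = Mul(Mul(Rational(-590, 147), -1), -39) = Mul(Rational(590, 147), -39) = Rational(-7670, 49)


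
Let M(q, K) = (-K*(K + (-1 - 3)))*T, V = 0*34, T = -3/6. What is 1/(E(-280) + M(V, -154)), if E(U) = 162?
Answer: 1/12328 ≈ 8.1116e-5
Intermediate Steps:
T = -½ (T = -3*⅙ = -½ ≈ -0.50000)
V = 0
M(q, K) = K*(-4 + K)/2 (M(q, K) = -K*(K + (-1 - 3))*(-½) = -K*(K - 4)*(-½) = -K*(-4 + K)*(-½) = K*(-4 + K)/2)
1/(E(-280) + M(V, -154)) = 1/(162 + (½)*(-154)*(-4 - 154)) = 1/(162 + (½)*(-154)*(-158)) = 1/(162 + 12166) = 1/12328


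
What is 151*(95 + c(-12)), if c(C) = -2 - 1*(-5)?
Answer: 14798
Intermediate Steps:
c(C) = 3 (c(C) = -2 + 5 = 3)
151*(95 + c(-12)) = 151*(95 + 3) = 151*98 = 14798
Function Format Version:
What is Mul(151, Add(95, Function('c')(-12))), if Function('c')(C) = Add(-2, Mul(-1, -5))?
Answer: 14798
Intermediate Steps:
Function('c')(C) = 3 (Function('c')(C) = Add(-2, 5) = 3)
Mul(151, Add(95, Function('c')(-12))) = Mul(151, Add(95, 3)) = Mul(151, 98) = 14798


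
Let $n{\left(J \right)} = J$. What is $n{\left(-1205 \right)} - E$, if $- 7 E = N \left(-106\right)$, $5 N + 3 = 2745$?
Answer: $- \frac{332827}{35} \approx -9509.3$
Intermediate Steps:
$N = \frac{2742}{5}$ ($N = - \frac{3}{5} + \frac{1}{5} \cdot 2745 = - \frac{3}{5} + 549 = \frac{2742}{5} \approx 548.4$)
$E = \frac{290652}{35}$ ($E = - \frac{\frac{2742}{5} \left(-106\right)}{7} = \left(- \frac{1}{7}\right) \left(- \frac{290652}{5}\right) = \frac{290652}{35} \approx 8304.3$)
$n{\left(-1205 \right)} - E = -1205 - \frac{290652}{35} = - \frac{332827}{35}$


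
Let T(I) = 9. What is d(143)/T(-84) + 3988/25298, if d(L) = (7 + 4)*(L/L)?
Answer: 157085/113841 ≈ 1.3799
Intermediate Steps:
d(L) = 11 (d(L) = 11*1 = 11)
d(143)/T(-84) + 3988/25298 = 11/9 + 3988/25298 = 11*(⅑) + 3988*(1/25298) = 11/9 + 1994/12649 = 157085/113841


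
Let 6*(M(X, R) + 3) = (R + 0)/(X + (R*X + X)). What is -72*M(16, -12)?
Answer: 2151/10 ≈ 215.10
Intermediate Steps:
M(X, R) = -3 + R/(6*(2*X + R*X)) (M(X, R) = -3 + ((R + 0)/(X + (R*X + X)))/6 = -3 + (R/(X + (X + R*X)))/6 = -3 + (R/(2*X + R*X))/6 = -3 + R/(6*(2*X + R*X)))
-72*M(16, -12) = -12*(-12 - 36*16 - 18*(-12)*16)/(16*(2 - 12)) = -12*(-12 - 576 + 3456)/(16*(-10)) = -12*(-1)*2868/(16*10) = -72*(-239/80) = 2151/10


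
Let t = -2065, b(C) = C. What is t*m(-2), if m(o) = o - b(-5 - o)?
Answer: -2065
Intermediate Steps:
m(o) = 5 + 2*o (m(o) = o - (-5 - o) = o + (5 + o) = 5 + 2*o)
t*m(-2) = -2065*(5 + 2*(-2)) = -2065*(5 - 4) = -2065*1 = -2065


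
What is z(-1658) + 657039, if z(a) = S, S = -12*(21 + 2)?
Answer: 656763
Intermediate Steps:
S = -276 (S = -12*23 = -276)
z(a) = -276
z(-1658) + 657039 = -276 + 657039 = 656763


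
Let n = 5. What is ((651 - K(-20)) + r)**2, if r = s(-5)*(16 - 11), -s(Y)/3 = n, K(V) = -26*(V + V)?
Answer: 215296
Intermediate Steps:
K(V) = -52*V
s(Y) = -15 (s(Y) = -3*5 = -15)
r = -75 (r = -15*(16 - 11) = -15*5 = -75)
((651 - K(-20)) + r)**2 = ((651 - (-52)*(-20)) - 75)**2 = ((651 - 1*1040) - 75)**2 = ((651 - 1040) - 75)**2 = (-389 - 75)**2 = (-464)**2 = 215296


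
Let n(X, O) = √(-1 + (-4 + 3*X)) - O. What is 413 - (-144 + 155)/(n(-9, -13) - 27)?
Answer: 47159/114 + 11*I*√2/57 ≈ 413.68 + 0.27292*I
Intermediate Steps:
n(X, O) = √(-5 + 3*X) - O
413 - (-144 + 155)/(n(-9, -13) - 27) = 413 - (-144 + 155)/((√(-5 + 3*(-9)) - 1*(-13)) - 27) = 413 - 11/((√(-5 - 27) + 13) - 27) = 413 - 11/((√(-32) + 13) - 27) = 413 - 11/((4*I*√2 + 13) - 27) = 413 - 11/((13 + 4*I*√2) - 27) = 413 - 11/(-14 + 4*I*√2)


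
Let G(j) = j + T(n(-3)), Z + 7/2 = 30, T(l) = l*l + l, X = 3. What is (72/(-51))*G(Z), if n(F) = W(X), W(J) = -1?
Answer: -636/17 ≈ -37.412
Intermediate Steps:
n(F) = -1
T(l) = l + l**2 (T(l) = l**2 + l = l + l**2)
Z = 53/2 (Z = -7/2 + 30 = 53/2 ≈ 26.500)
G(j) = j (G(j) = j - (1 - 1) = j - 1*0 = j + 0 = j)
(72/(-51))*G(Z) = (72/(-51))*(53/2) = (72*(-1/51))*(53/2) = -24/17*53/2 = -636/17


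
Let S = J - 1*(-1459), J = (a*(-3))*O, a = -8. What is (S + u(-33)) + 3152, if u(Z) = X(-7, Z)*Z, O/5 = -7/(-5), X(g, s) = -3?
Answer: 4878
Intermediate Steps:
O = 7 (O = 5*(-7/(-5)) = 5*(-7*(-⅕)) = 5*(7/5) = 7)
J = 168 (J = -8*(-3)*7 = 24*7 = 168)
u(Z) = -3*Z
S = 1627 (S = 168 - 1*(-1459) = 168 + 1459 = 1627)
(S + u(-33)) + 3152 = (1627 - 3*(-33)) + 3152 = (1627 + 99) + 3152 = 1726 + 3152 = 4878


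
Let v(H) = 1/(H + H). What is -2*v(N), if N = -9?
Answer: ⅑ ≈ 0.11111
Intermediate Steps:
v(H) = 1/(2*H)
-2*v(N) = -1/(-9) = -(-1)/9 = -2*(-1/18) = ⅑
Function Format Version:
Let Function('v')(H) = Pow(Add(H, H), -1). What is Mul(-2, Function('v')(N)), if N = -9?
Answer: Rational(1, 9) ≈ 0.11111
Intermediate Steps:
Function('v')(H) = Mul(Rational(1, 2), Pow(H, -1)) (Function('v')(H) = Pow(Mul(2, H), -1) = Mul(Rational(1, 2), Pow(H, -1)))
Mul(-2, Function('v')(N)) = Mul(-2, Mul(Rational(1, 2), Pow(-9, -1))) = Mul(-2, Mul(Rational(1, 2), Rational(-1, 9))) = Mul(-2, Rational(-1, 18)) = Rational(1, 9)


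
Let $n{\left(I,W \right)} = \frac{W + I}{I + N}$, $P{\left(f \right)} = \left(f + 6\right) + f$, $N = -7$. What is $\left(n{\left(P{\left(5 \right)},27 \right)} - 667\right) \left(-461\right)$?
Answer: $\frac{2747560}{9} \approx 3.0528 \cdot 10^{5}$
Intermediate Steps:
$P{\left(f \right)} = 6 + 2 f$ ($P{\left(f \right)} = \left(6 + f\right) + f = 6 + 2 f$)
$n{\left(I,W \right)} = \frac{I + W}{-7 + I}$ ($n{\left(I,W \right)} = \frac{W + I}{I - 7} = \frac{I + W}{-7 + I}$)
$\left(n{\left(P{\left(5 \right)},27 \right)} - 667\right) \left(-461\right) = \left(\frac{\left(6 + 2 \cdot 5\right) + 27}{-7 + \left(6 + 2 \cdot 5\right)} - 667\right) \left(-461\right) = \left(\frac{\left(6 + 10\right) + 27}{-7 + \left(6 + 10\right)} - 667\right) \left(-461\right) = \left(\frac{16 + 27}{-7 + 16} - 667\right) \left(-461\right) = \left(\frac{1}{9} \cdot 43 - 667\right) \left(-461\right) = \left(\frac{43}{9} - 667\right) \left(-461\right) = \left(- \frac{5960}{9}\right) \left(-461\right) = \frac{2747560}{9}$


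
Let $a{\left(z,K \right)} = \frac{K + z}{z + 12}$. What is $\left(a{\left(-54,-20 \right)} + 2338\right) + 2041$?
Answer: $\frac{91996}{21} \approx 4380.8$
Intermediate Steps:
$a{\left(z,K \right)} = \frac{K + z}{12 + z}$
$\left(a{\left(-54,-20 \right)} + 2338\right) + 2041 = \left(\frac{-20 - 54}{12 - 54} + 2338\right) + 2041 = \left(\frac{1}{-42} \left(-74\right) + 2338\right) + 2041 = \left(\left(- \frac{1}{42}\right) \left(-74\right) + 2338\right) + 2041 = \left(\frac{37}{21} + 2338\right) + 2041 = \frac{49135}{21} + 2041 = \frac{91996}{21}$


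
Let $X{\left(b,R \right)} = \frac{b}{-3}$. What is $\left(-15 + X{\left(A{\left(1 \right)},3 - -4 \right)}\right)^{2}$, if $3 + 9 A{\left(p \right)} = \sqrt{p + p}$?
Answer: $\frac{\left(402 + \sqrt{2}\right)^{2}}{729} \approx 223.24$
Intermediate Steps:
$A{\left(p \right)} = - \frac{1}{3} + \frac{\sqrt{2} \sqrt{p}}{9}$ ($A{\left(p \right)} = - \frac{1}{3} + \frac{\sqrt{p + p}}{9} = - \frac{1}{3} + \frac{\sqrt{2 p}}{9} = - \frac{1}{3} + \frac{\sqrt{2} \sqrt{p}}{9}$)
$X{\left(b,R \right)} = - \frac{b}{3}$ ($X{\left(b,R \right)} = b \left(- \frac{1}{3}\right) = - \frac{b}{3}$)
$\left(-15 + X{\left(A{\left(1 \right)},3 - -4 \right)}\right)^{2} = \left(-15 - \frac{- \frac{1}{3} + \frac{\sqrt{2} \sqrt{1}}{9}}{3}\right)^{2} = \left(-15 - \frac{- \frac{1}{3} + \frac{1}{9} \sqrt{2} \cdot 1}{3}\right)^{2} = \left(-15 - \frac{- \frac{1}{3} + \frac{\sqrt{2}}{9}}{3}\right)^{2} = \left(-15 + \left(\frac{1}{9} - \frac{\sqrt{2}}{27}\right)\right)^{2} = \left(- \frac{134}{9} - \frac{\sqrt{2}}{27}\right)^{2}$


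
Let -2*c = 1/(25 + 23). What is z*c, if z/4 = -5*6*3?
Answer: 15/4 ≈ 3.7500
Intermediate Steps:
c = -1/96 (c = -1/(2*(25 + 23)) = -1/2/48 = -1/2*1/48 = -1/96 ≈ -0.010417)
z = -360 (z = 4*(-5*6*3) = 4*(-30*3) = 4*(-90) = -360)
z*c = -360*(-1/96) = 15/4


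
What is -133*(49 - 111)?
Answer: 8246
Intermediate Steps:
-133*(49 - 111) = -133*(-62) = 8246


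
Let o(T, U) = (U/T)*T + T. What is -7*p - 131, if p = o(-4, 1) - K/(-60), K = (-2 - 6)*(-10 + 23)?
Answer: -1468/15 ≈ -97.867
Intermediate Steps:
o(T, U) = T + U (o(T, U) = U + T = T + U)
K = -104 (K = -8*13 = -104)
p = -71/15 (p = (-4 + 1) - (-104)/(-60) = -3 - (-104)*(-1)/60 = -3 - 1*26/15 = -3 - 26/15 = -71/15 ≈ -4.7333)
-7*p - 131 = -7*(-71/15) - 131 = 497/15 - 131 = -1468/15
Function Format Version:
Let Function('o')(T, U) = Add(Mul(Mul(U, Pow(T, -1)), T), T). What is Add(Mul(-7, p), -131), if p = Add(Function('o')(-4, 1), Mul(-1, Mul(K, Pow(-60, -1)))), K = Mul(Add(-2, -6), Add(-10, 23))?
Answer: Rational(-1468, 15) ≈ -97.867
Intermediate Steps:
Function('o')(T, U) = Add(T, U) (Function('o')(T, U) = Add(U, T) = Add(T, U))
K = -104 (K = Mul(-8, 13) = -104)
p = Rational(-71, 15) (p = Add(Add(-4, 1), Mul(-1, Mul(-104, Pow(-60, -1)))) = Add(-3, Mul(-1, Mul(-104, Rational(-1, 60)))) = Add(-3, Mul(-1, Rational(26, 15))) = Add(-3, Rational(-26, 15)) = Rational(-71, 15) ≈ -4.7333)
Add(Mul(-7, p), -131) = Add(Mul(-7, Rational(-71, 15)), -131) = Add(Rational(497, 15), -131) = Rational(-1468, 15)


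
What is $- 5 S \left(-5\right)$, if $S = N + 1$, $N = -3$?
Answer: $-50$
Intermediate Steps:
$S = -2$ ($S = -3 + 1 = -2$)
$- 5 S \left(-5\right) = \left(-5\right) \left(-2\right) \left(-5\right) = 10 \left(-5\right) = -50$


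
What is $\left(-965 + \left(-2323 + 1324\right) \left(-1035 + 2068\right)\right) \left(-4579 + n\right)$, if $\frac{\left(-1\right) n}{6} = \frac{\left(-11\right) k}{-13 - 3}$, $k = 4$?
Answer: $4746839006$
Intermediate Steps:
$n = - \frac{33}{2}$ ($n = - 6 \frac{\left(-11\right) 4}{-13 - 3} = - 6 \left(- \frac{44}{-16}\right) = - 6 \left(\left(-44\right) \left(- \frac{1}{16}\right)\right) = \left(-6\right) \frac{11}{4} = - \frac{33}{2} \approx -16.5$)
$\left(-965 + \left(-2323 + 1324\right) \left(-1035 + 2068\right)\right) \left(-4579 + n\right) = \left(-965 + \left(-2323 + 1324\right) \left(-1035 + 2068\right)\right) \left(-4579 - \frac{33}{2}\right) = \left(-965 - 1031967\right) \left(- \frac{9191}{2}\right) = \left(-1032932\right) \left(- \frac{9191}{2}\right) = 4746839006$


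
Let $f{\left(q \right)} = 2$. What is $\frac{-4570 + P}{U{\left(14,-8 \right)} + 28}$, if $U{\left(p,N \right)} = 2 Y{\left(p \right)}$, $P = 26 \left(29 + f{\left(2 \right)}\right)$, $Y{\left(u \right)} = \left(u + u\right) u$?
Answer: $- \frac{941}{203} \approx -4.6355$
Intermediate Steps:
$Y{\left(u \right)} = 2 u^{2}$ ($Y{\left(u \right)} = 2 u u = 2 u^{2}$)
$P = 806$ ($P = 26 \left(29 + 2\right) = 26 \cdot 31 = 806$)
$U{\left(p,N \right)} = 4 p^{2}$ ($U{\left(p,N \right)} = 2 \cdot 2 p^{2} = 4 p^{2}$)
$\frac{-4570 + P}{U{\left(14,-8 \right)} + 28} = \frac{-4570 + 806}{4 \cdot 14^{2} + 28} = - \frac{3764}{4 \cdot 196 + 28} = - \frac{3764}{784 + 28} = - \frac{3764}{812} = \left(-3764\right) \frac{1}{812} = - \frac{941}{203}$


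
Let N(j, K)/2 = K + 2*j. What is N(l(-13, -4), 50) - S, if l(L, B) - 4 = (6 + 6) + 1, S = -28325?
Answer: 28493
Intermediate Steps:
l(L, B) = 17 (l(L, B) = 4 + ((6 + 6) + 1) = 4 + (12 + 1) = 4 + 13 = 17)
N(j, K) = 2*K + 4*j (N(j, K) = 2*(K + 2*j) = 2*K + 4*j)
N(l(-13, -4), 50) - S = (2*50 + 4*17) - 1*(-28325) = (100 + 68) + 28325 = 168 + 28325 = 28493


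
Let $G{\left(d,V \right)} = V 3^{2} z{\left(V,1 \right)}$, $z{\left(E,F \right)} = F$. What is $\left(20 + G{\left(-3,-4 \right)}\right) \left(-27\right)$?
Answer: $432$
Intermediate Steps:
$G{\left(d,V \right)} = 9 V$ ($G{\left(d,V \right)} = V 3^{2} \cdot 1 = V 9 \cdot 1 = 9 V 1 = 9 V$)
$\left(20 + G{\left(-3,-4 \right)}\right) \left(-27\right) = \left(20 + 9 \left(-4\right)\right) \left(-27\right) = \left(20 - 36\right) \left(-27\right) = \left(-16\right) \left(-27\right) = 432$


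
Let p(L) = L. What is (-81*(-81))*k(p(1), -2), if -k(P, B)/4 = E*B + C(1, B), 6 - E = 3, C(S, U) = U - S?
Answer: 236196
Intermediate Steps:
E = 3 (E = 6 - 1*3 = 6 - 3 = 3)
k(P, B) = 4 - 16*B (k(P, B) = -4*(3*B + (B - 1*1)) = -4*(3*B + (B - 1)) = -4*(3*B + (-1 + B)) = -4*(-1 + 4*B) = 4 - 16*B)
(-81*(-81))*k(p(1), -2) = (-81*(-81))*(4 - 16*(-2)) = 6561*(4 + 32) = 6561*36 = 236196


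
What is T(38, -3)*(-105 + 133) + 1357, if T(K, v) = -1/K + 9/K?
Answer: 25895/19 ≈ 1362.9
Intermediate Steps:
T(K, v) = 8/K
T(38, -3)*(-105 + 133) + 1357 = (8/38)*(-105 + 133) + 1357 = (8*(1/38))*28 + 1357 = (4/19)*28 + 1357 = 112/19 + 1357 = 25895/19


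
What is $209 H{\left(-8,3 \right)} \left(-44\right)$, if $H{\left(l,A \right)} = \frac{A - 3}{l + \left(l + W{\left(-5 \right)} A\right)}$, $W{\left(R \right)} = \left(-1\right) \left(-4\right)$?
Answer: $0$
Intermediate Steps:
$W{\left(R \right)} = 4$
$H{\left(l,A \right)} = \frac{-3 + A}{2 l + 4 A}$ ($H{\left(l,A \right)} = \frac{A - 3}{l + \left(l + 4 A\right)} = \frac{-3 + A}{2 l + 4 A}$)
$209 H{\left(-8,3 \right)} \left(-44\right) = 209 \frac{-3 + 3}{2 \left(-8 + 2 \cdot 3\right)} \left(-44\right) = 209 \cdot \frac{1}{2} \frac{1}{-8 + 6} \cdot 0 \left(-44\right) = 209 \cdot \frac{1}{2} \frac{1}{-2} \cdot 0 \left(-44\right) = 209 \cdot \frac{1}{2} \left(- \frac{1}{2}\right) 0 \left(-44\right) = 209 \cdot 0 \left(-44\right) = 0 \left(-44\right) = 0$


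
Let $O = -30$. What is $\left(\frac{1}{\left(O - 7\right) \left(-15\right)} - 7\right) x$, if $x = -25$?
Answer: $\frac{19420}{111} \approx 174.95$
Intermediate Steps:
$\left(\frac{1}{\left(O - 7\right) \left(-15\right)} - 7\right) x = \left(\frac{1}{\left(-30 - 7\right) \left(-15\right)} - 7\right) \left(-25\right) = \left(\frac{1}{-37} \left(- \frac{1}{15}\right) - 7\right) \left(-25\right) = \left(\left(- \frac{1}{37}\right) \left(- \frac{1}{15}\right) - 7\right) \left(-25\right) = \left(\frac{1}{555} - 7\right) \left(-25\right) = \left(- \frac{3884}{555}\right) \left(-25\right) = \frac{19420}{111}$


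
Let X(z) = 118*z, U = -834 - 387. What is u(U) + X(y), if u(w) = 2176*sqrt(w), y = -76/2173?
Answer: -8968/2173 + 2176*I*sqrt(1221) ≈ -4.127 + 76036.0*I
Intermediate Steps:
U = -1221
y = -76/2173 (y = -76*1/2173 = -76/2173 ≈ -0.034975)
u(U) + X(y) = 2176*sqrt(-1221) + 118*(-76/2173) = 2176*(I*sqrt(1221)) - 8968/2173 = 2176*I*sqrt(1221) - 8968/2173 = -8968/2173 + 2176*I*sqrt(1221)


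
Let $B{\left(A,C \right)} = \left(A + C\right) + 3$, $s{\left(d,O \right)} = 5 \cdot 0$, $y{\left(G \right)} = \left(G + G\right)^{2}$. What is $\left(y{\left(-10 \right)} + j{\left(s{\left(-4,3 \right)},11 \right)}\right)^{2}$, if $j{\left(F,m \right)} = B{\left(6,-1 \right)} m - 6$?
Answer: $232324$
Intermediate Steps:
$y{\left(G \right)} = 4 G^{2}$ ($y{\left(G \right)} = \left(2 G\right)^{2} = 4 G^{2}$)
$s{\left(d,O \right)} = 0$
$B{\left(A,C \right)} = 3 + A + C$
$j{\left(F,m \right)} = -6 + 8 m$ ($j{\left(F,m \right)} = \left(3 + 6 - 1\right) m - 6 = 8 m - 6 = -6 + 8 m$)
$\left(y{\left(-10 \right)} + j{\left(s{\left(-4,3 \right)},11 \right)}\right)^{2} = \left(4 \left(-10\right)^{2} + \left(-6 + 8 \cdot 11\right)\right)^{2} = \left(4 \cdot 100 + \left(-6 + 88\right)\right)^{2} = \left(400 + 82\right)^{2} = 482^{2} = 232324$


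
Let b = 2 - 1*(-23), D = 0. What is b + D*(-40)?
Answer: 25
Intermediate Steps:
b = 25 (b = 2 + 23 = 25)
b + D*(-40) = 25 + 0*(-40) = 25 + 0 = 25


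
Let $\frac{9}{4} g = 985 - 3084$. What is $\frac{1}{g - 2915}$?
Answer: $- \frac{9}{34631} \approx -0.00025988$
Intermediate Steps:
$g = - \frac{8396}{9}$ ($g = \frac{4 \left(985 - 3084\right)}{9} = \frac{4}{9} \left(-2099\right) = - \frac{8396}{9} \approx -932.89$)
$\frac{1}{g - 2915} = \frac{1}{- \frac{8396}{9} - 2915} = \frac{1}{- \frac{34631}{9}} = - \frac{9}{34631}$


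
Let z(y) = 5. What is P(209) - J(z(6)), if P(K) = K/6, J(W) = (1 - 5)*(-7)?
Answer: 41/6 ≈ 6.8333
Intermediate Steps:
J(W) = 28 (J(W) = -4*(-7) = 28)
P(K) = K/6 (P(K) = K*(⅙) = K/6)
P(209) - J(z(6)) = (⅙)*209 - 1*28 = 209/6 - 28 = 41/6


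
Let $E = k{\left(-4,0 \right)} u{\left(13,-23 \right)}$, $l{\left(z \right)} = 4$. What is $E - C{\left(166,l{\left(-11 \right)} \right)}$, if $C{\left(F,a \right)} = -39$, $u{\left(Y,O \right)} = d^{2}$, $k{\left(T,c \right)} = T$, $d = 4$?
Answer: $-25$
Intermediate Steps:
$u{\left(Y,O \right)} = 16$ ($u{\left(Y,O \right)} = 4^{2} = 16$)
$E = -64$ ($E = \left(-4\right) 16 = -64$)
$E - C{\left(166,l{\left(-11 \right)} \right)} = -64 - -39 = -64 + 39 = -25$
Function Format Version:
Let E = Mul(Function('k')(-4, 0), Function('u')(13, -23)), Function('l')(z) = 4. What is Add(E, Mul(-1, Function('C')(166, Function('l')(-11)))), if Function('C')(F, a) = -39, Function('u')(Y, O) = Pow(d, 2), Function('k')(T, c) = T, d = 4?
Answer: -25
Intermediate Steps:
Function('u')(Y, O) = 16 (Function('u')(Y, O) = Pow(4, 2) = 16)
E = -64 (E = Mul(-4, 16) = -64)
Add(E, Mul(-1, Function('C')(166, Function('l')(-11)))) = Add(-64, Mul(-1, -39)) = Add(-64, 39) = -25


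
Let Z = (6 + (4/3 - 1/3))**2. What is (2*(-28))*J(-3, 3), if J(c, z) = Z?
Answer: -2744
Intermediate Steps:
Z = 49 (Z = (6 + (4*(1/3) - 1*1/3))**2 = (6 + (4/3 - 1/3))**2 = (6 + 1)**2 = 7**2 = 49)
J(c, z) = 49
(2*(-28))*J(-3, 3) = (2*(-28))*49 = -56*49 = -2744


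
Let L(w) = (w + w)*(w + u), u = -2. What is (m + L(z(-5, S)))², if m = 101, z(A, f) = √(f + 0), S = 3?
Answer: 11497 - 856*√3 ≈ 10014.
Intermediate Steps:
z(A, f) = √f
L(w) = 2*w*(-2 + w) (L(w) = (w + w)*(w - 2) = (2*w)*(-2 + w) = 2*w*(-2 + w))
(m + L(z(-5, S)))² = (101 + 2*√3*(-2 + √3))²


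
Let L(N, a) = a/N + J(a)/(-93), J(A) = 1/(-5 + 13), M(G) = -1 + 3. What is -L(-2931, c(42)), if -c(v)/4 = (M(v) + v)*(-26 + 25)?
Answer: 14875/242296 ≈ 0.061392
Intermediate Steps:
M(G) = 2
J(A) = 1/8
c(v) = 8 + 4*v (c(v) = -4*(2 + v)*(-26 + 25) = -4*(2 + v)*(-1) = -4*(-2 - v) = 8 + 4*v)
L(N, a) = -1/744 + a/N (L(N, a) = a/N + (1/8)/(-93) = a/N + (1/8)*(-1/93) = a/N - 1/744 = -1/744 + a/N)
-L(-2931, c(42)) = -((8 + 4*42) - 1/744*(-2931))/(-2931) = -(-1)*((8 + 168) + 977/248)/2931 = -(-1)*(176 + 977/248)/2931 = -(-1)*44625/(2931*248) = -1*(-14875/242296) = 14875/242296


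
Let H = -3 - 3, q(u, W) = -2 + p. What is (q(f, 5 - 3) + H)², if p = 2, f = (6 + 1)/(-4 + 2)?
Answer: 36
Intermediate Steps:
f = -7/2 (f = 7/(-2) = 7*(-½) = -7/2 ≈ -3.5000)
q(u, W) = 0 (q(u, W) = -2 + 2 = 0)
H = -6
(q(f, 5 - 3) + H)² = (0 - 6)² = (-6)² = 36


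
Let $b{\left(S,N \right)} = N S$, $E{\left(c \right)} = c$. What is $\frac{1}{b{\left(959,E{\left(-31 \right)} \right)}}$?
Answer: $- \frac{1}{29729} \approx -3.3637 \cdot 10^{-5}$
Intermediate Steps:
$\frac{1}{b{\left(959,E{\left(-31 \right)} \right)}} = \frac{1}{\left(-31\right) 959} = \frac{1}{-29729} = - \frac{1}{29729}$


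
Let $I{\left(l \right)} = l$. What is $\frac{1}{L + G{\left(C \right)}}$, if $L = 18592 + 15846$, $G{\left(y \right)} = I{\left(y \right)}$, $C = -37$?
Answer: $\frac{1}{34401} \approx 2.9069 \cdot 10^{-5}$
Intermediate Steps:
$G{\left(y \right)} = y$
$L = 34438$
$\frac{1}{L + G{\left(C \right)}} = \frac{1}{34438 - 37} = \frac{1}{34401}$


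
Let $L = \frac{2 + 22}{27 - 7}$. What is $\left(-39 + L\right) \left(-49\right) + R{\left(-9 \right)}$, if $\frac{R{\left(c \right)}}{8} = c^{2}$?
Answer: $\frac{12501}{5} \approx 2500.2$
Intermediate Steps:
$L = \frac{6}{5}$ ($L = \frac{24}{20} = 24 \cdot \frac{1}{20} = \frac{6}{5} \approx 1.2$)
$R{\left(c \right)} = 8 c^{2}$
$\left(-39 + L\right) \left(-49\right) + R{\left(-9 \right)} = \left(-39 + \frac{6}{5}\right) \left(-49\right) + 8 \left(-9\right)^{2} = \left(- \frac{189}{5}\right) \left(-49\right) + 8 \cdot 81 = \frac{9261}{5} + 648 = \frac{12501}{5}$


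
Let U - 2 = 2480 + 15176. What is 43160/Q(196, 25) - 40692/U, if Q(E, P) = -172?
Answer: -32046596/126549 ≈ -253.23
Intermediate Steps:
U = 17658 (U = 2 + (2480 + 15176) = 2 + 17656 = 17658)
43160/Q(196, 25) - 40692/U = 43160/(-172) - 40692/17658 = 43160*(-1/172) - 40692*1/17658 = -10790/43 - 6782/2943 = -32046596/126549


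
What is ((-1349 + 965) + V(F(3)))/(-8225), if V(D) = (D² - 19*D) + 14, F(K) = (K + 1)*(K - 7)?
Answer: -38/1645 ≈ -0.023100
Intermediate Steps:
F(K) = (1 + K)*(-7 + K)
V(D) = 14 + D² - 19*D
((-1349 + 965) + V(F(3)))/(-8225) = ((-1349 + 965) + (14 + (-7 + 3² - 6*3)² - 19*(-7 + 3² - 6*3)))/(-8225) = (-384 + (14 + (-7 + 9 - 18)² - 19*(-7 + 9 - 18)))*(-1/8225) = (-384 + (14 + (-16)² - 19*(-16)))*(-1/8225) = (-384 + (14 + 256 + 304))*(-1/8225) = (-384 + 574)*(-1/8225) = 190*(-1/8225) = -38/1645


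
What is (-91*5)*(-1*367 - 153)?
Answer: 236600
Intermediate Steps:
(-91*5)*(-1*367 - 153) = -455*(-367 - 153) = -455*(-520) = 236600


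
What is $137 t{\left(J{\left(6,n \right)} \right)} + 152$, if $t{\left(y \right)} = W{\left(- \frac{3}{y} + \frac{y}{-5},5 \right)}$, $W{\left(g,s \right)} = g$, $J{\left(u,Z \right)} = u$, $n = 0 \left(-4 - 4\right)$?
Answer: $- \frac{809}{10} \approx -80.9$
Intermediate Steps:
$n = 0$ ($n = 0 \left(-8\right) = 0$)
$t{\left(y \right)} = - \frac{3}{y} - \frac{y}{5}$ ($t{\left(y \right)} = - \frac{3}{y} + \frac{y}{-5} = - \frac{3}{y} + y \left(- \frac{1}{5}\right) = - \frac{3}{y} - \frac{y}{5}$)
$137 t{\left(J{\left(6,n \right)} \right)} + 152 = 137 \left(- \frac{3}{6} - \frac{6}{5}\right) + 152 = 137 \left(\left(-3\right) \frac{1}{6} - \frac{6}{5}\right) + 152 = 137 \left(- \frac{1}{2} - \frac{6}{5}\right) + 152 = 137 \left(- \frac{17}{10}\right) + 152 = - \frac{2329}{10} + 152 = - \frac{809}{10}$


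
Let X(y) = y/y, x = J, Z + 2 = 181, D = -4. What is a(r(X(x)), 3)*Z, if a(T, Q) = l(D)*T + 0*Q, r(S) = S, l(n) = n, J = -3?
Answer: -716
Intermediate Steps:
Z = 179 (Z = -2 + 181 = 179)
x = -3
X(y) = 1
a(T, Q) = -4*T (a(T, Q) = -4*T + 0*Q = -4*T + 0 = -4*T)
a(r(X(x)), 3)*Z = -4*1*179 = -4*179 = -716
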